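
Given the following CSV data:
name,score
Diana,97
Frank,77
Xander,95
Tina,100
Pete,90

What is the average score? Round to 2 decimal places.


Scores: 97, 77, 95, 100, 90
Sum = 459
Count = 5
Average = 459 / 5 = 91.80

ANSWER: 91.80


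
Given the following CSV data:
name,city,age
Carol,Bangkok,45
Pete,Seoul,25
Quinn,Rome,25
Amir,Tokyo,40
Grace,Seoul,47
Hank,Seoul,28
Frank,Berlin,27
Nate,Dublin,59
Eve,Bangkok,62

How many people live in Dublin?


Scanning city column for 'Dublin':
  Row 8: Nate -> MATCH
Total matches: 1

ANSWER: 1


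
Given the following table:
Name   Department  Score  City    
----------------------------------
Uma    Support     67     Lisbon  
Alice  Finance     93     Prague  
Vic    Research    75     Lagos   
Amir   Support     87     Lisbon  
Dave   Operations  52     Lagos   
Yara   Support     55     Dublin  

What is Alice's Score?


Row 2: Alice
Score = 93

ANSWER: 93


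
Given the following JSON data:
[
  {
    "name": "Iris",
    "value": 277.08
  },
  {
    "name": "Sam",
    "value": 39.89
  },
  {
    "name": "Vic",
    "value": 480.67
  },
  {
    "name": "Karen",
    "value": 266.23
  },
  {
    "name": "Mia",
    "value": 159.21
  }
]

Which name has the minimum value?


Comparing values:
  Iris: 277.08
  Sam: 39.89
  Vic: 480.67
  Karen: 266.23
  Mia: 159.21
Minimum: Sam (39.89)

ANSWER: Sam


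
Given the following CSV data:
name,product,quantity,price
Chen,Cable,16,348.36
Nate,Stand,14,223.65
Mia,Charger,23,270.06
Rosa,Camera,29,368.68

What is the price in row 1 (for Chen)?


Row 1: Chen
Column 'price' = 348.36

ANSWER: 348.36


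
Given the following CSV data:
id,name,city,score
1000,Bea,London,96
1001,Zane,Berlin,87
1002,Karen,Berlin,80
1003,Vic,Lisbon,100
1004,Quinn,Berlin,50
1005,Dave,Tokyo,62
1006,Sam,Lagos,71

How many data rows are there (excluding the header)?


Counting rows (excluding header):
Header: id,name,city,score
Data rows: 7

ANSWER: 7


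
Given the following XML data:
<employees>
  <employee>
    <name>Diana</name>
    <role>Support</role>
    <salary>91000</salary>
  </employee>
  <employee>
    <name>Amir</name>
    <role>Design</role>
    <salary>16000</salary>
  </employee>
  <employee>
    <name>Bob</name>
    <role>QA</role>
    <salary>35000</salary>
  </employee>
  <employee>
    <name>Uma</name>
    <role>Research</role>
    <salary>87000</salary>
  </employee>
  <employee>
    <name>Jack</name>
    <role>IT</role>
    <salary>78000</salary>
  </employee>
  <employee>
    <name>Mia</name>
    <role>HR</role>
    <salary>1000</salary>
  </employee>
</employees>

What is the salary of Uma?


Searching for <employee> with <name>Uma</name>
Found at position 4
<salary>87000</salary>

ANSWER: 87000


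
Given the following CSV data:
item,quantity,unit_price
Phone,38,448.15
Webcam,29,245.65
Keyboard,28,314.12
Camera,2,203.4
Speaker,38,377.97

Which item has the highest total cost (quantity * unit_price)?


Computing row totals:
  Phone: 17029.7
  Webcam: 7123.85
  Keyboard: 8795.36
  Camera: 406.8
  Speaker: 14362.86
Maximum: Phone (17029.7)

ANSWER: Phone


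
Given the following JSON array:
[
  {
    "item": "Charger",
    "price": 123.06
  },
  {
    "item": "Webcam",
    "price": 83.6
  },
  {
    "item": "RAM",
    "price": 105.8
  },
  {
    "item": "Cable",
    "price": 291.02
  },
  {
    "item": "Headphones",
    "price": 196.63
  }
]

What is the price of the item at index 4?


Array index 4 -> Headphones
price = 196.63

ANSWER: 196.63


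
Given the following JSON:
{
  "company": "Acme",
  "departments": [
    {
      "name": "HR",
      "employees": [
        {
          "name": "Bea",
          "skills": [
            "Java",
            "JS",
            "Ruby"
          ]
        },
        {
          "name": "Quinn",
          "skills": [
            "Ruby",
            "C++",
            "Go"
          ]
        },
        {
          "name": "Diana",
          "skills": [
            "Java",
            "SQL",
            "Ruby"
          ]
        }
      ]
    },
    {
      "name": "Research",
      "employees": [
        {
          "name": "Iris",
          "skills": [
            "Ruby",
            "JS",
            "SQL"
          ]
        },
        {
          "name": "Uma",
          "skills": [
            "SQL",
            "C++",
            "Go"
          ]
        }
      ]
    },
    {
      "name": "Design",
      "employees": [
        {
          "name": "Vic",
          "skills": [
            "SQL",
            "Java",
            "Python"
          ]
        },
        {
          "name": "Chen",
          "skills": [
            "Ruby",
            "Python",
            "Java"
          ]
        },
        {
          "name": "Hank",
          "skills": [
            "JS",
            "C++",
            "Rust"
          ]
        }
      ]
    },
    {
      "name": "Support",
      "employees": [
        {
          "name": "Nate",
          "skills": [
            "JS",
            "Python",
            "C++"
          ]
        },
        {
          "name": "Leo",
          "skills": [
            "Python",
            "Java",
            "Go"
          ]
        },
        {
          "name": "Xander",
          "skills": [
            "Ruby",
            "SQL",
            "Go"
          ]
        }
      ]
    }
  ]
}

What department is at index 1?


Path: departments[1].name
Value: Research

ANSWER: Research


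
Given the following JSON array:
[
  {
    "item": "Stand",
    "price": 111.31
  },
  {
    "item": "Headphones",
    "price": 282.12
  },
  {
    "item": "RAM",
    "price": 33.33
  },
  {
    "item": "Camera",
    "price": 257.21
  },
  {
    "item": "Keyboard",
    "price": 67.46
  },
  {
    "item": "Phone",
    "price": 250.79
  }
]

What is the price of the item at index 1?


Array index 1 -> Headphones
price = 282.12

ANSWER: 282.12


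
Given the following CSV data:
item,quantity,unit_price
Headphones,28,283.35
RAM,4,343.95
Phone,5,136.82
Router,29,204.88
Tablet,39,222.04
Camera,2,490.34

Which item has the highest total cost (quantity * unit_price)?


Computing row totals:
  Headphones: 7933.8
  RAM: 1375.8
  Phone: 684.1
  Router: 5941.52
  Tablet: 8659.56
  Camera: 980.68
Maximum: Tablet (8659.56)

ANSWER: Tablet


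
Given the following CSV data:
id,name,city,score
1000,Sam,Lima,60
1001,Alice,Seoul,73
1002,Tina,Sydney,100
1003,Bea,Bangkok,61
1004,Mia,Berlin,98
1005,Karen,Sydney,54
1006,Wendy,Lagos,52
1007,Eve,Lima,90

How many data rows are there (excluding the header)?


Counting rows (excluding header):
Header: id,name,city,score
Data rows: 8

ANSWER: 8


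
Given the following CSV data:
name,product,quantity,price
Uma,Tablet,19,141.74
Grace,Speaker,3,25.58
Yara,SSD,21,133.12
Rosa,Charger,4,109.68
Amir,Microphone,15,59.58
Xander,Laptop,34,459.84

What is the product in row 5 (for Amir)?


Row 5: Amir
Column 'product' = Microphone

ANSWER: Microphone


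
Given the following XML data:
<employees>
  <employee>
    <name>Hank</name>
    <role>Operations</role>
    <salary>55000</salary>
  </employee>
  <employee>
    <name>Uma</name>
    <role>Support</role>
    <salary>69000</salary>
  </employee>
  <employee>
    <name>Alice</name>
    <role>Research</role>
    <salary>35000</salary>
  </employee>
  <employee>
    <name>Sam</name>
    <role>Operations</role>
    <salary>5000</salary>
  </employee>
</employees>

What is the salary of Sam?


Searching for <employee> with <name>Sam</name>
Found at position 4
<salary>5000</salary>

ANSWER: 5000


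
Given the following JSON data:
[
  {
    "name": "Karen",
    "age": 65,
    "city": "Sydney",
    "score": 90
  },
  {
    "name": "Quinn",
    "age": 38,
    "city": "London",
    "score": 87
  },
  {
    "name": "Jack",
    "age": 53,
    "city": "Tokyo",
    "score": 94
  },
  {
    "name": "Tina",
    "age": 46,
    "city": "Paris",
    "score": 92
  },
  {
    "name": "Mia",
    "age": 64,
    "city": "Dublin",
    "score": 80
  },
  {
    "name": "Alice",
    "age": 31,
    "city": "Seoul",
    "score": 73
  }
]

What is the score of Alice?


Looking up record where name = Alice
Record index: 5
Field 'score' = 73

ANSWER: 73


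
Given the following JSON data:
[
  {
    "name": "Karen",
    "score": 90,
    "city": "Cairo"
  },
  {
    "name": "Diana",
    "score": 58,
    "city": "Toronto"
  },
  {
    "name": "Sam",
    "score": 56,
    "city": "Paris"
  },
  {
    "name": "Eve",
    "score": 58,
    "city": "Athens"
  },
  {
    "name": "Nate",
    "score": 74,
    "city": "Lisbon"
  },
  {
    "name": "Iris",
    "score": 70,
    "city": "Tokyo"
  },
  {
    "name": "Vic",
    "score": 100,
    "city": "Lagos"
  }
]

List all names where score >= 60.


Filtering records where score >= 60:
  Karen (score=90) -> YES
  Diana (score=58) -> no
  Sam (score=56) -> no
  Eve (score=58) -> no
  Nate (score=74) -> YES
  Iris (score=70) -> YES
  Vic (score=100) -> YES


ANSWER: Karen, Nate, Iris, Vic


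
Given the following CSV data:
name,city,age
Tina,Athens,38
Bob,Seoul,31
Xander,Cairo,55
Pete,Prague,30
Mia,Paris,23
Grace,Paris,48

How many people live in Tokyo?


Scanning city column for 'Tokyo':
Total matches: 0

ANSWER: 0


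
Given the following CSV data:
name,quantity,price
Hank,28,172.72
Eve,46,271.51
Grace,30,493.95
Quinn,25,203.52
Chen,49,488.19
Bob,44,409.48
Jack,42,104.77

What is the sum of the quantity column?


Values in 'quantity' column:
  Row 1: 28
  Row 2: 46
  Row 3: 30
  Row 4: 25
  Row 5: 49
  Row 6: 44
  Row 7: 42
Sum = 28 + 46 + 30 + 25 + 49 + 44 + 42 = 264

ANSWER: 264


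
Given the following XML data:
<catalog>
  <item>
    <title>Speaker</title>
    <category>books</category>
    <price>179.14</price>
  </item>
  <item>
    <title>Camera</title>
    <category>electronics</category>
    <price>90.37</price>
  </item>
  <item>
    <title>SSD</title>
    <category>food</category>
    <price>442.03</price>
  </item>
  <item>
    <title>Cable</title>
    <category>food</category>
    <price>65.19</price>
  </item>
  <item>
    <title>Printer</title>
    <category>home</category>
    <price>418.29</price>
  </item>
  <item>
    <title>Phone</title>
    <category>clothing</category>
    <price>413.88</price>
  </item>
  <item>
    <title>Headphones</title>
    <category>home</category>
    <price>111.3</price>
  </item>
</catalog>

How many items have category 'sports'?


Scanning <item> elements for <category>sports</category>:
Count: 0

ANSWER: 0


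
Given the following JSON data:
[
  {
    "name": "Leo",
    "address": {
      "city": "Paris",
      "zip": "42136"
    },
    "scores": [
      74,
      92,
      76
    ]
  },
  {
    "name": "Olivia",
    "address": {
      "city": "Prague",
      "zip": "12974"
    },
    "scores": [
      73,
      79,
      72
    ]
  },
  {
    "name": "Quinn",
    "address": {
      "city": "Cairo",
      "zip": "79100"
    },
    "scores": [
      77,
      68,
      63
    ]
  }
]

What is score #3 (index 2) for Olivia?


Path: records[1].scores[2]
Value: 72

ANSWER: 72


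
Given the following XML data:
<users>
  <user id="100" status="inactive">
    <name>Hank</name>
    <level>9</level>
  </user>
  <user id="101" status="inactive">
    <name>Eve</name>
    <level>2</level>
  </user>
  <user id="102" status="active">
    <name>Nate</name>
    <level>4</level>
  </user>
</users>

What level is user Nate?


Finding user: Nate
<level>4</level>

ANSWER: 4


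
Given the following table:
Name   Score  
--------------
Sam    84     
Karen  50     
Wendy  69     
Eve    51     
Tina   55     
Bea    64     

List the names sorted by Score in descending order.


Sorting by Score (descending):
  Sam: 84
  Wendy: 69
  Bea: 64
  Tina: 55
  Eve: 51
  Karen: 50


ANSWER: Sam, Wendy, Bea, Tina, Eve, Karen


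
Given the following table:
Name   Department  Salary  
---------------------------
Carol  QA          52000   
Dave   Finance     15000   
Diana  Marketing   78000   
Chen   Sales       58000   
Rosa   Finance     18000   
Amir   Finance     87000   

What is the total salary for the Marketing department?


Marketing department members:
  Diana: 78000
Total = 78000 = 78000

ANSWER: 78000


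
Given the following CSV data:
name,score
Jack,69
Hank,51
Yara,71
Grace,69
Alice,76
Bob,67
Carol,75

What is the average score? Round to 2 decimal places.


Scores: 69, 51, 71, 69, 76, 67, 75
Sum = 478
Count = 7
Average = 478 / 7 = 68.29

ANSWER: 68.29


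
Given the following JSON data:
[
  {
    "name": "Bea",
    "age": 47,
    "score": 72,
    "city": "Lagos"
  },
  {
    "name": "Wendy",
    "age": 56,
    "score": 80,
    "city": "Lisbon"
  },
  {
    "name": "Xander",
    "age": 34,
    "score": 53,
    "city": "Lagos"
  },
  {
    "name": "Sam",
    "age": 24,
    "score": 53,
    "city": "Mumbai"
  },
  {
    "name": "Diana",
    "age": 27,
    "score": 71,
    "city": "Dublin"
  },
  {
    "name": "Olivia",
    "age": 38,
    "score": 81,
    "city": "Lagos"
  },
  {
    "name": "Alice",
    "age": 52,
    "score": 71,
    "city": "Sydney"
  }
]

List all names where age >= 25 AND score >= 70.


Checking both conditions:
  Bea (age=47, score=72) -> YES
  Wendy (age=56, score=80) -> YES
  Xander (age=34, score=53) -> no
  Sam (age=24, score=53) -> no
  Diana (age=27, score=71) -> YES
  Olivia (age=38, score=81) -> YES
  Alice (age=52, score=71) -> YES


ANSWER: Bea, Wendy, Diana, Olivia, Alice


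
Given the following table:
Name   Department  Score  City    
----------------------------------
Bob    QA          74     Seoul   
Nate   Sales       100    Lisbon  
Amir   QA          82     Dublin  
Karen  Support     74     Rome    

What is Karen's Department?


Row 4: Karen
Department = Support

ANSWER: Support


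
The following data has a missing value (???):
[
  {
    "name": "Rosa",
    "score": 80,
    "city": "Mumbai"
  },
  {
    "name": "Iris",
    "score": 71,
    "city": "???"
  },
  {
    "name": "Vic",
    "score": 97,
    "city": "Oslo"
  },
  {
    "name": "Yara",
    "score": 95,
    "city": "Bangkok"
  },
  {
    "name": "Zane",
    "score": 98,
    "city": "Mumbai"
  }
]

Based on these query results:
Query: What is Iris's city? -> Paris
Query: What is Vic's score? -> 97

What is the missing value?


The missing value is Iris's city
From query: Iris's city = Paris

ANSWER: Paris


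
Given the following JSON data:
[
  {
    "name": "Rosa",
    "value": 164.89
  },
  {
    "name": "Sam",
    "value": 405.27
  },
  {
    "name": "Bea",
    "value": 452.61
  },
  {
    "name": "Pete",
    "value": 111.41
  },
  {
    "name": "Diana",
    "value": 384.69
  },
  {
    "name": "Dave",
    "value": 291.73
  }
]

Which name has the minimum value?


Comparing values:
  Rosa: 164.89
  Sam: 405.27
  Bea: 452.61
  Pete: 111.41
  Diana: 384.69
  Dave: 291.73
Minimum: Pete (111.41)

ANSWER: Pete


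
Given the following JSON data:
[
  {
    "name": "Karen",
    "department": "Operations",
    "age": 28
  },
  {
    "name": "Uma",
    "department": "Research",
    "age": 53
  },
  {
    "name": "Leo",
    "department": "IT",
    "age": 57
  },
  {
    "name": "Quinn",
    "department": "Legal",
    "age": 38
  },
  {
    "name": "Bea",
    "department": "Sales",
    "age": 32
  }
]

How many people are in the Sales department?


Scanning records for department = Sales
  Record 4: Bea
Count: 1

ANSWER: 1


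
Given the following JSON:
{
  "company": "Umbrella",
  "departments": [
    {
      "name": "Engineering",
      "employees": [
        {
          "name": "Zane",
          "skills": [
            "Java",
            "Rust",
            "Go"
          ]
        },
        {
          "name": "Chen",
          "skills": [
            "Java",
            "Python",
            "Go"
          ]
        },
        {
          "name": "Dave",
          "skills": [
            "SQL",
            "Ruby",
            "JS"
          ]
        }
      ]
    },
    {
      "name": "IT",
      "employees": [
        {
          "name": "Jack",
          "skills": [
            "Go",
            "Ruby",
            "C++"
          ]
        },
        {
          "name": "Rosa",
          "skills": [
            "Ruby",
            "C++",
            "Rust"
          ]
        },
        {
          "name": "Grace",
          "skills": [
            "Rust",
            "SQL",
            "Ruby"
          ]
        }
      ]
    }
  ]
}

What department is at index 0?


Path: departments[0].name
Value: Engineering

ANSWER: Engineering


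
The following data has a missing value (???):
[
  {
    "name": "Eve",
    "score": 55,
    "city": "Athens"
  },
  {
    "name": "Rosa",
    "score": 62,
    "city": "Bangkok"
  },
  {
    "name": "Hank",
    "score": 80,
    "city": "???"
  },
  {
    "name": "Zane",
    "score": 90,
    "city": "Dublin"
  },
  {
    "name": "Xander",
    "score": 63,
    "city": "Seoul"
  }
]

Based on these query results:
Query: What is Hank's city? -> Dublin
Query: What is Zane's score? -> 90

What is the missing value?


The missing value is Hank's city
From query: Hank's city = Dublin

ANSWER: Dublin


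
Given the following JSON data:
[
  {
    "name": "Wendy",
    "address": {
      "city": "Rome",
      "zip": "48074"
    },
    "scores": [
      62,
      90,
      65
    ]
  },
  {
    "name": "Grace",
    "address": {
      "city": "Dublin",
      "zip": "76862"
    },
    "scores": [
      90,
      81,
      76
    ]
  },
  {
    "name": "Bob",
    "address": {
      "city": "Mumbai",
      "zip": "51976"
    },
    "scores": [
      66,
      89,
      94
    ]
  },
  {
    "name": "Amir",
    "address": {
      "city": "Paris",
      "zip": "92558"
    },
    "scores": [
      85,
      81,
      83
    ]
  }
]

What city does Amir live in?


Path: records[3].address.city
Value: Paris

ANSWER: Paris


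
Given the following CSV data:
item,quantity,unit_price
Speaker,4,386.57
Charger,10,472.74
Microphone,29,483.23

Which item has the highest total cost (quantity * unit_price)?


Computing row totals:
  Speaker: 1546.28
  Charger: 4727.4
  Microphone: 14013.67
Maximum: Microphone (14013.67)

ANSWER: Microphone


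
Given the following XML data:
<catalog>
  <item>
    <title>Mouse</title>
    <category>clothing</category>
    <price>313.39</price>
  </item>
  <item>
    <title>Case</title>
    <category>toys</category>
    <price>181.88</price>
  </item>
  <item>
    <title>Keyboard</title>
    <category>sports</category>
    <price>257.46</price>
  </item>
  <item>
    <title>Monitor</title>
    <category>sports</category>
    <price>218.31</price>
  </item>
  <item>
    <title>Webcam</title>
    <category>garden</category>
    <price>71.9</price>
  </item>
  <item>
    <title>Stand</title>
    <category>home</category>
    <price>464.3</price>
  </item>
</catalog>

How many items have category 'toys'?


Scanning <item> elements for <category>toys</category>:
  Item 2: Case -> MATCH
Count: 1

ANSWER: 1


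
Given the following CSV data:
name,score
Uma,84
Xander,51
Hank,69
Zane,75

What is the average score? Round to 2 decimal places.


Scores: 84, 51, 69, 75
Sum = 279
Count = 4
Average = 279 / 4 = 69.75

ANSWER: 69.75


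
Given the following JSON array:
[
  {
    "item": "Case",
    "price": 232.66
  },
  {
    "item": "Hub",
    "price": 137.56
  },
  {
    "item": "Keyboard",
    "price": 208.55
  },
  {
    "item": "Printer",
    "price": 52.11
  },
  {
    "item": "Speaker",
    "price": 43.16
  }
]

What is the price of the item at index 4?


Array index 4 -> Speaker
price = 43.16

ANSWER: 43.16


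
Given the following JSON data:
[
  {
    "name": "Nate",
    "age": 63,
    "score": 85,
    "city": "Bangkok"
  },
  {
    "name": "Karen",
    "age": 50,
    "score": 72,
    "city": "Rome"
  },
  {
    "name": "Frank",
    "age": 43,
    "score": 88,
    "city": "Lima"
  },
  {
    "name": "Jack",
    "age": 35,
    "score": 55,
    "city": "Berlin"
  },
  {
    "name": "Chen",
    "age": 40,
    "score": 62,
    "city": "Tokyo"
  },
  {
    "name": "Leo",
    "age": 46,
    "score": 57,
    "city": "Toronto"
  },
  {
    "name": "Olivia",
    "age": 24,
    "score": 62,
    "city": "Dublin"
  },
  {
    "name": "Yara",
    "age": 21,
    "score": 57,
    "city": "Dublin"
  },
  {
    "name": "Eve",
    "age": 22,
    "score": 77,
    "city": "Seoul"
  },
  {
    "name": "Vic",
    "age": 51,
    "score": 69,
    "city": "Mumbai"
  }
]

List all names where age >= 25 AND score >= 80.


Checking both conditions:
  Nate (age=63, score=85) -> YES
  Karen (age=50, score=72) -> no
  Frank (age=43, score=88) -> YES
  Jack (age=35, score=55) -> no
  Chen (age=40, score=62) -> no
  Leo (age=46, score=57) -> no
  Olivia (age=24, score=62) -> no
  Yara (age=21, score=57) -> no
  Eve (age=22, score=77) -> no
  Vic (age=51, score=69) -> no


ANSWER: Nate, Frank


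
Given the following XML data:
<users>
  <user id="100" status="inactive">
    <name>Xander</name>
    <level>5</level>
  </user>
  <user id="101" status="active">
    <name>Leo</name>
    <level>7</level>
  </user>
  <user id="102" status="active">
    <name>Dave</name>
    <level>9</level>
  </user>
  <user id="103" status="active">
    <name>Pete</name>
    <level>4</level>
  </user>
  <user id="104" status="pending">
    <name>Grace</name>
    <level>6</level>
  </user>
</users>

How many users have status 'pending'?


Counting users with status='pending':
  Grace (id=104) -> MATCH
Count: 1

ANSWER: 1


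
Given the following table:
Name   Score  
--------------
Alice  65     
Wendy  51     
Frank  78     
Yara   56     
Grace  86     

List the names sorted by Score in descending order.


Sorting by Score (descending):
  Grace: 86
  Frank: 78
  Alice: 65
  Yara: 56
  Wendy: 51


ANSWER: Grace, Frank, Alice, Yara, Wendy


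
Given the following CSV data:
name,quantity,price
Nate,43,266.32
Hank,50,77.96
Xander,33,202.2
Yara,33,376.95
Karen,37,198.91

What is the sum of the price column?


Values in 'price' column:
  Row 1: 266.32
  Row 2: 77.96
  Row 3: 202.2
  Row 4: 376.95
  Row 5: 198.91
Sum = 266.32 + 77.96 + 202.2 + 376.95 + 198.91 = 1122.34

ANSWER: 1122.34


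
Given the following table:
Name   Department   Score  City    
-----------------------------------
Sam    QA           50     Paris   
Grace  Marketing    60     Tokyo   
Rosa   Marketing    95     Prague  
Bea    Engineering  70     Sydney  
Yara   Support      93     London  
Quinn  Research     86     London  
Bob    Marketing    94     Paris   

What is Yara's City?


Row 5: Yara
City = London

ANSWER: London


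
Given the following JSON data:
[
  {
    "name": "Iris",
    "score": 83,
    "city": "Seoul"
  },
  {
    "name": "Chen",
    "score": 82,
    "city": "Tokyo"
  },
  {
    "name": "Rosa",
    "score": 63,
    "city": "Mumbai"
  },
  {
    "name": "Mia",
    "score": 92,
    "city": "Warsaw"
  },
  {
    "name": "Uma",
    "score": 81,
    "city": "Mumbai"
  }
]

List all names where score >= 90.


Filtering records where score >= 90:
  Iris (score=83) -> no
  Chen (score=82) -> no
  Rosa (score=63) -> no
  Mia (score=92) -> YES
  Uma (score=81) -> no


ANSWER: Mia


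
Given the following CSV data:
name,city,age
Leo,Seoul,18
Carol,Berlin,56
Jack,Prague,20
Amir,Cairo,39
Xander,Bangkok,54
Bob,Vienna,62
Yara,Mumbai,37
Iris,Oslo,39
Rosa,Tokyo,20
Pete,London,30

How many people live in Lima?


Scanning city column for 'Lima':
Total matches: 0

ANSWER: 0


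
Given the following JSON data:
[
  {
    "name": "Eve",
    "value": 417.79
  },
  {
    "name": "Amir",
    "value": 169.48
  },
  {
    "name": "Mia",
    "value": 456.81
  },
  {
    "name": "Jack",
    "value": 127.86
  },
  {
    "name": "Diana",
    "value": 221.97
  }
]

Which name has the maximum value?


Comparing values:
  Eve: 417.79
  Amir: 169.48
  Mia: 456.81
  Jack: 127.86
  Diana: 221.97
Maximum: Mia (456.81)

ANSWER: Mia


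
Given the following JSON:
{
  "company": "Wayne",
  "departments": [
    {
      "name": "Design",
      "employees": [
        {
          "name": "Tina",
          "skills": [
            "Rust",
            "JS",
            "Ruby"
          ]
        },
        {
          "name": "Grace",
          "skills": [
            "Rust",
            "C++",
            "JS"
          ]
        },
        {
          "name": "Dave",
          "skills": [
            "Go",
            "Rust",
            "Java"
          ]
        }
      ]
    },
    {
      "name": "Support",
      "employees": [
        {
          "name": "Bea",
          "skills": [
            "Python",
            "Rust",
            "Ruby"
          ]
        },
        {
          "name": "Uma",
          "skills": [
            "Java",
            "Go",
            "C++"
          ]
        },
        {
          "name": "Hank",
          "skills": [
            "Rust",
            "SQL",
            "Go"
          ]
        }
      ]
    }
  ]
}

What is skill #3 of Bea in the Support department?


Path: departments[1].employees[0].skills[2]
Value: Ruby

ANSWER: Ruby


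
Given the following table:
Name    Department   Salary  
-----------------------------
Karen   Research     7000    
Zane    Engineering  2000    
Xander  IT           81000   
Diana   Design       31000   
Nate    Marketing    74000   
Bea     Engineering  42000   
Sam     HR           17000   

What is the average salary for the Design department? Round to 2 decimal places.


Design department members:
  Diana: 31000
Sum = 31000
Count = 1
Average = 31000 / 1 = 31000.00

ANSWER: 31000.00


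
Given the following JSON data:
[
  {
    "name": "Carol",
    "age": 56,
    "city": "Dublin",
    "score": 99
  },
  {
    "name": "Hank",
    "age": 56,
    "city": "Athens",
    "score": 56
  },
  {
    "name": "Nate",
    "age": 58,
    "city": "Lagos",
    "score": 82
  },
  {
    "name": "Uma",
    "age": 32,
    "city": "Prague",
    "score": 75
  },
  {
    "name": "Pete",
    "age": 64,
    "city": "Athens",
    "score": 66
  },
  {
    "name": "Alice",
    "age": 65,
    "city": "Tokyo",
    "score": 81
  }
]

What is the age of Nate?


Looking up record where name = Nate
Record index: 2
Field 'age' = 58

ANSWER: 58


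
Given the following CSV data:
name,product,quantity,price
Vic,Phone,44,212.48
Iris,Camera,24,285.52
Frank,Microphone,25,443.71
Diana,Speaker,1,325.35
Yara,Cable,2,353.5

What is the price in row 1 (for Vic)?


Row 1: Vic
Column 'price' = 212.48

ANSWER: 212.48


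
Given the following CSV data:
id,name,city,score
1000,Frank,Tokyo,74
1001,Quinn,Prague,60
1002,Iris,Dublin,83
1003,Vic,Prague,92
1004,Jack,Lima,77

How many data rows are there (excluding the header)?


Counting rows (excluding header):
Header: id,name,city,score
Data rows: 5

ANSWER: 5


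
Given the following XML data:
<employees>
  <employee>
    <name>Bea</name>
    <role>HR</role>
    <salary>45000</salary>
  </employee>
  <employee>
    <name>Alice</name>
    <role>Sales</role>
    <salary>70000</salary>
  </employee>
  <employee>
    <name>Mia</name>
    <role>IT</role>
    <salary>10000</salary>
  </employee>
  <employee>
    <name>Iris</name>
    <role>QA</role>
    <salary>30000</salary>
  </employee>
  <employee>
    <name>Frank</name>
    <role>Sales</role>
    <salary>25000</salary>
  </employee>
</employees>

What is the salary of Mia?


Searching for <employee> with <name>Mia</name>
Found at position 3
<salary>10000</salary>

ANSWER: 10000


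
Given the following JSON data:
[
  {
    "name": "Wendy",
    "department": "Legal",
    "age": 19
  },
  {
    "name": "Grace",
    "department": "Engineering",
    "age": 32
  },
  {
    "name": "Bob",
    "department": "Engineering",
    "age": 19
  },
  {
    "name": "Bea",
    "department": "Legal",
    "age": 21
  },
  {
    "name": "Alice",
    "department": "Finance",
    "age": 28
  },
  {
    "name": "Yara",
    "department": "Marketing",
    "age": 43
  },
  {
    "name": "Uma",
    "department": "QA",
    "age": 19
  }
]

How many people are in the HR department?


Scanning records for department = HR
  No matches found
Count: 0

ANSWER: 0


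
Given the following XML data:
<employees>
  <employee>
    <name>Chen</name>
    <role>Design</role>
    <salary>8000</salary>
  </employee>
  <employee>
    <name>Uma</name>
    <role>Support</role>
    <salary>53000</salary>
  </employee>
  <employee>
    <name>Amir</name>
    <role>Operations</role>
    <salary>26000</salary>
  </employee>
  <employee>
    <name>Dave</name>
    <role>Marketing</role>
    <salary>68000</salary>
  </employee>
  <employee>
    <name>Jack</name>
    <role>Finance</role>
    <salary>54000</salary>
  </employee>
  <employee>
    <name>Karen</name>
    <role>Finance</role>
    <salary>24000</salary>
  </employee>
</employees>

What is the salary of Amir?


Searching for <employee> with <name>Amir</name>
Found at position 3
<salary>26000</salary>

ANSWER: 26000


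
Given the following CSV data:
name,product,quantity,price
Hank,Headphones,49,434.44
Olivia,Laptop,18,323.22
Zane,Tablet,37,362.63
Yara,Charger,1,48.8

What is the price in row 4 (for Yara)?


Row 4: Yara
Column 'price' = 48.8

ANSWER: 48.8


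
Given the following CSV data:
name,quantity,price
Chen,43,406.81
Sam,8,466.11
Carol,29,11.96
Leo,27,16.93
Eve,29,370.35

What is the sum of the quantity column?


Values in 'quantity' column:
  Row 1: 43
  Row 2: 8
  Row 3: 29
  Row 4: 27
  Row 5: 29
Sum = 43 + 8 + 29 + 27 + 29 = 136

ANSWER: 136


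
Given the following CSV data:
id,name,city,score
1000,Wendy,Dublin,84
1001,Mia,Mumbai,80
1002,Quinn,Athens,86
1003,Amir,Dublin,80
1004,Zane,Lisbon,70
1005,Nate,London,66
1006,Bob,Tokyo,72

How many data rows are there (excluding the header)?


Counting rows (excluding header):
Header: id,name,city,score
Data rows: 7

ANSWER: 7


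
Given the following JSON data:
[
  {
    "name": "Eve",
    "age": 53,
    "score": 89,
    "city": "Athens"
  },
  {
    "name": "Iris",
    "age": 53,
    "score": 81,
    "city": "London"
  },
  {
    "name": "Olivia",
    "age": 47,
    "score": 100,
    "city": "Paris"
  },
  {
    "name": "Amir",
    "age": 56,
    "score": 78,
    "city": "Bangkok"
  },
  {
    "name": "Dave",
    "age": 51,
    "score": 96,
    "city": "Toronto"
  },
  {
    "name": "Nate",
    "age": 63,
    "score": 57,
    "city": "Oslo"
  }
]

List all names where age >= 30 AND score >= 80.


Checking both conditions:
  Eve (age=53, score=89) -> YES
  Iris (age=53, score=81) -> YES
  Olivia (age=47, score=100) -> YES
  Amir (age=56, score=78) -> no
  Dave (age=51, score=96) -> YES
  Nate (age=63, score=57) -> no


ANSWER: Eve, Iris, Olivia, Dave


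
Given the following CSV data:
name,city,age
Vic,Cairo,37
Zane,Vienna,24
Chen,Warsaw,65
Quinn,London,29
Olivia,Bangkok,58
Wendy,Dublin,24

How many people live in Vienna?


Scanning city column for 'Vienna':
  Row 2: Zane -> MATCH
Total matches: 1

ANSWER: 1


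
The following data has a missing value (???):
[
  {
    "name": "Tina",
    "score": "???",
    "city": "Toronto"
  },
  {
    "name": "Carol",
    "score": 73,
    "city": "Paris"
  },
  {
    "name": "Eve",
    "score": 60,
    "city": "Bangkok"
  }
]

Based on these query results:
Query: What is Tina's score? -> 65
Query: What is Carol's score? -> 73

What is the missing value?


The missing value is Tina's score
From query: Tina's score = 65

ANSWER: 65


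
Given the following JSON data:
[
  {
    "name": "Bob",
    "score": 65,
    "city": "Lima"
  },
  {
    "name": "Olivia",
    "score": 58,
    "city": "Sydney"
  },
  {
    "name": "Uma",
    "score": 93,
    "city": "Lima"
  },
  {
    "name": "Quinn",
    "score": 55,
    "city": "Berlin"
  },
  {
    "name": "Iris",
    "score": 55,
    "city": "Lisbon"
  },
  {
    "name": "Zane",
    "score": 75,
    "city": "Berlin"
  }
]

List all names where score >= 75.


Filtering records where score >= 75:
  Bob (score=65) -> no
  Olivia (score=58) -> no
  Uma (score=93) -> YES
  Quinn (score=55) -> no
  Iris (score=55) -> no
  Zane (score=75) -> YES


ANSWER: Uma, Zane


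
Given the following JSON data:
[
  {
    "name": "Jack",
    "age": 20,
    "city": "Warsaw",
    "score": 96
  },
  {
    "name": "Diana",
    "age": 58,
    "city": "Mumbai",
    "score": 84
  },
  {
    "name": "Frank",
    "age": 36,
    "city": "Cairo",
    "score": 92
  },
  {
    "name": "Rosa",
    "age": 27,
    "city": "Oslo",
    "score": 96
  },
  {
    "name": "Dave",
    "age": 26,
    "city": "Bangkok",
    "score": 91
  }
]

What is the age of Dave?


Looking up record where name = Dave
Record index: 4
Field 'age' = 26

ANSWER: 26


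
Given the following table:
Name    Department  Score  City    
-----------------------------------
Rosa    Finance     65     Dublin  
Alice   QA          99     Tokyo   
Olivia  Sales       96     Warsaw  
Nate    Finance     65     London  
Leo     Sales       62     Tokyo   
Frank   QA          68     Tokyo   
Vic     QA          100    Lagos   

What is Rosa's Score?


Row 1: Rosa
Score = 65

ANSWER: 65


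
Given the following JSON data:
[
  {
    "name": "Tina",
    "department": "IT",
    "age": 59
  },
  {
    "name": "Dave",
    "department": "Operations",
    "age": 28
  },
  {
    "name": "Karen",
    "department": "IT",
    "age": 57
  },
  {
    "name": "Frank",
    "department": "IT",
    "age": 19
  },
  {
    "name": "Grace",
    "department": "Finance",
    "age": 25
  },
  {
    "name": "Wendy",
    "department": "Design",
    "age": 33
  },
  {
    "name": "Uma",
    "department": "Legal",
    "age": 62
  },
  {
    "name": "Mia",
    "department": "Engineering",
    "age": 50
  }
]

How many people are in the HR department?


Scanning records for department = HR
  No matches found
Count: 0

ANSWER: 0


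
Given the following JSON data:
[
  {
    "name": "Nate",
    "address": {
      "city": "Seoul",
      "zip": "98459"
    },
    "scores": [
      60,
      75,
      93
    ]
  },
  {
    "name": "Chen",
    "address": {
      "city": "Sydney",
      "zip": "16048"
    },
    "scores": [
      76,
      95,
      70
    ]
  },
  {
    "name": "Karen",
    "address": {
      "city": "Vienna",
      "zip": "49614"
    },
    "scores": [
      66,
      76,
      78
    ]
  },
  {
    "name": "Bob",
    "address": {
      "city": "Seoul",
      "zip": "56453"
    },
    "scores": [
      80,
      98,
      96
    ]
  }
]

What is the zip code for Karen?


Path: records[2].address.zip
Value: 49614

ANSWER: 49614


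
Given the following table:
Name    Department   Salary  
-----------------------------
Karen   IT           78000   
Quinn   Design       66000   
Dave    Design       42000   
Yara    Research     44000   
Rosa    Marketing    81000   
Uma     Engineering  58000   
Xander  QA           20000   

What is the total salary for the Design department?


Design department members:
  Quinn: 66000
  Dave: 42000
Total = 66000 + 42000 = 108000

ANSWER: 108000


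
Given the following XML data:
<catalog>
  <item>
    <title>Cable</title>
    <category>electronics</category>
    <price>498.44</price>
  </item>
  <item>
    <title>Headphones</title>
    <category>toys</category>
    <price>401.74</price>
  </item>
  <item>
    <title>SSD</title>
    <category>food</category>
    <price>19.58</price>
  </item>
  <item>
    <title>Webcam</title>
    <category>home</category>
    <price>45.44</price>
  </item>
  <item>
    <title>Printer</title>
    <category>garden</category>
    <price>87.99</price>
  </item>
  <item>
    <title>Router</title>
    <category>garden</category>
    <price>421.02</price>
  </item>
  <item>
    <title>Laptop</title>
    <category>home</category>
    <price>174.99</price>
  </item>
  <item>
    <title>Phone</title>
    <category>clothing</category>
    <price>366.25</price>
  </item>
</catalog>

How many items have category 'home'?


Scanning <item> elements for <category>home</category>:
  Item 4: Webcam -> MATCH
  Item 7: Laptop -> MATCH
Count: 2

ANSWER: 2


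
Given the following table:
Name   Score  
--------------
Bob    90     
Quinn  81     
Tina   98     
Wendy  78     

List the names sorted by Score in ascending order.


Sorting by Score (ascending):
  Wendy: 78
  Quinn: 81
  Bob: 90
  Tina: 98


ANSWER: Wendy, Quinn, Bob, Tina


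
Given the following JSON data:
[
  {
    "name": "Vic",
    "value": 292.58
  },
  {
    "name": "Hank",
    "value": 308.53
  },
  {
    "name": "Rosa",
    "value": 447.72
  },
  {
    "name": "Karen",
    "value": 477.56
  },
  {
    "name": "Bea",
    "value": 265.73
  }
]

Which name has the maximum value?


Comparing values:
  Vic: 292.58
  Hank: 308.53
  Rosa: 447.72
  Karen: 477.56
  Bea: 265.73
Maximum: Karen (477.56)

ANSWER: Karen


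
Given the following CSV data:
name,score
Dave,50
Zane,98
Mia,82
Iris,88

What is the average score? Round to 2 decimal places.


Scores: 50, 98, 82, 88
Sum = 318
Count = 4
Average = 318 / 4 = 79.50

ANSWER: 79.50


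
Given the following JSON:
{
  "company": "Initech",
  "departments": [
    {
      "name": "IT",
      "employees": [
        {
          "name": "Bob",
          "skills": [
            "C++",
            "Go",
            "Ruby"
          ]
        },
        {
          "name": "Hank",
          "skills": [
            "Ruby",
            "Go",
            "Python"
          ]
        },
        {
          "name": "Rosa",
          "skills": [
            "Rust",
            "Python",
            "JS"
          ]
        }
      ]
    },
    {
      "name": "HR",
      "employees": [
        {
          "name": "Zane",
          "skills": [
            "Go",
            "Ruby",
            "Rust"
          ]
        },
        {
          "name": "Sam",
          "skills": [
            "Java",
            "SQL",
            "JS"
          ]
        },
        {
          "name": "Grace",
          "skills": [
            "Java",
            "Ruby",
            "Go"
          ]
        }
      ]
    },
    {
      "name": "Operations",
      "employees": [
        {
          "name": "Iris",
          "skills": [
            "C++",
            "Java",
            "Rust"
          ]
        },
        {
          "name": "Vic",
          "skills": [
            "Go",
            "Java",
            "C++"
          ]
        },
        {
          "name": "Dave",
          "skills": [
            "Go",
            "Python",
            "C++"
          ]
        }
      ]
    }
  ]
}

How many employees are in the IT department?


Path: departments[0].employees
Count: 3

ANSWER: 3


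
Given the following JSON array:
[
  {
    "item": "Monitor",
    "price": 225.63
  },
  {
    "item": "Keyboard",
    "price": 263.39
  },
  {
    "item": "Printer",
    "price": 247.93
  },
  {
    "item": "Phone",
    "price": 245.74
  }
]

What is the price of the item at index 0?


Array index 0 -> Monitor
price = 225.63

ANSWER: 225.63


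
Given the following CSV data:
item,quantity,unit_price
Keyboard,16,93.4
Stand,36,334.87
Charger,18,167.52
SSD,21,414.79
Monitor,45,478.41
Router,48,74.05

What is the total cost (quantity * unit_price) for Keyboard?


Row: Keyboard
quantity = 16
unit_price = 93.4
total = 16 * 93.4 = 1494.4

ANSWER: 1494.4


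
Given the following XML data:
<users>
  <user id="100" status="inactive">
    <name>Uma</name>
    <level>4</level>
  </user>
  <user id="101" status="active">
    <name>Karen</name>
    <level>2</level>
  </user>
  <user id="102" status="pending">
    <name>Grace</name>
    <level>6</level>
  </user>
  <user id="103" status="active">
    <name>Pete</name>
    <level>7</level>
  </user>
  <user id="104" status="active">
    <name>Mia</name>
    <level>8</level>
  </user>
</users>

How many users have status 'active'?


Counting users with status='active':
  Karen (id=101) -> MATCH
  Pete (id=103) -> MATCH
  Mia (id=104) -> MATCH
Count: 3

ANSWER: 3


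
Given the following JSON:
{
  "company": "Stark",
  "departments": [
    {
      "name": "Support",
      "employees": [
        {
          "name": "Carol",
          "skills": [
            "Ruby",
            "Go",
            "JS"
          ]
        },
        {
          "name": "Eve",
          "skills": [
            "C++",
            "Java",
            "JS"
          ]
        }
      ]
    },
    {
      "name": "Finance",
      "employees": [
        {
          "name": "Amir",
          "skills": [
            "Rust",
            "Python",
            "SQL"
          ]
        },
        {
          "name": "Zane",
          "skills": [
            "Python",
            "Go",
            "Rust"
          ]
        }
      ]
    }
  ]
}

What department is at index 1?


Path: departments[1].name
Value: Finance

ANSWER: Finance
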